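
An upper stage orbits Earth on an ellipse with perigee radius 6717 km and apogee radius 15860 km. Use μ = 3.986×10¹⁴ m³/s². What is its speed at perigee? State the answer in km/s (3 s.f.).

v ≈ 9.13 km/s

Semi-major axis a = (r_p + r_a)/2 = 11288 km = 1.129×10⁷ m.
Vis-viva: v² = μ(2/r − 1/a) = 3.986×10¹⁴ × (2.978×10⁻⁷ − 8.859×10⁻⁸) = 8.337×10⁷ m²/s².
v = 9131 m/s = 9.131 km/s.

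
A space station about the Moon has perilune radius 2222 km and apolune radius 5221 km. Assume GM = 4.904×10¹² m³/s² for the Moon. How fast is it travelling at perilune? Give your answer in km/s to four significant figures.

Semi-major axis a = (r_p + r_a)/2 = 3721.5 km = 3.722×10⁶ m.
Vis-viva: v² = μ(2/r − 1/a) = 4.904×10¹² × (9.001×10⁻⁷ − 2.687×10⁻⁷) = 3.096×10⁶ m²/s².
v = 1760 m/s = 1.760 km/s.

v ≈ 1.760 km/s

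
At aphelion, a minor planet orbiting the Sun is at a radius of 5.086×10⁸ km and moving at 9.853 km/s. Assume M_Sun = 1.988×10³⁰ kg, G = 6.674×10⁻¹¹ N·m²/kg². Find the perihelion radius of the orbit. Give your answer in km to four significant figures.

μ = GM = 6.674×10⁻¹¹ × 1.988×10³⁰ = 1.327×10²⁰ m³/s².
r_a = 5.086×10¹¹ m.
Specific energy ε = v²/2 − μ/r = -2.123×10⁸ J/kg, so a = −μ/(2ε) = 3.124×10¹¹ m.
The apsides satisfy r_p + r_a = 2a, so the perihelion radius is 2a − r_a = 1.163×10¹¹ m = 1.1627×10⁸ km.

perihelion radius ≈ 1.163×10⁸ km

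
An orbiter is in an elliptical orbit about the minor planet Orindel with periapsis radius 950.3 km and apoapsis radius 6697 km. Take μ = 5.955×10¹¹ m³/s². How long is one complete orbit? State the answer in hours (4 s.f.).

Semi-major axis a = (r_p + r_a)/2 = (950.30 + 6697.0)/2 = 3823.7 km = 3.824×10⁶ m.
By Kepler's third law T = 2π√(a³/μ) = 2π × 9.689×10³ = 6.088×10⁴ s.
= 16.91 hours.

T ≈ 16.91 hours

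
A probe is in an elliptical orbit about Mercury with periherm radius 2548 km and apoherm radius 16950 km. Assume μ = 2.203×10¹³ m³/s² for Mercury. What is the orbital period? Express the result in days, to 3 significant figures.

T ≈ 0.472 days

Semi-major axis a = (r_p + r_a)/2 = (2548.0 + 16950)/2 = 9749.0 km = 9.749×10⁶ m.
By Kepler's third law T = 2π√(a³/μ) = 2π × 6.485×10³ = 4.075×10⁴ s.
= 0.4716 days.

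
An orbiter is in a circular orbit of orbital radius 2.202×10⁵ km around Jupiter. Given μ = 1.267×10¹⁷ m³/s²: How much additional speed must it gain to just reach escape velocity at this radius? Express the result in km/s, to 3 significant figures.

Δv ≈ 9.94 km/s

r = 2.202×10⁵ km = 2.202×10⁸ m.
Circular speed v_c = √(μ/r) = 23990 m/s.
Escape speed v_esc = √(2μ/r) = √2 × v_c = 33920 m/s.
Δv = v_esc − v_c = 9936 m/s = 9.936 km/s.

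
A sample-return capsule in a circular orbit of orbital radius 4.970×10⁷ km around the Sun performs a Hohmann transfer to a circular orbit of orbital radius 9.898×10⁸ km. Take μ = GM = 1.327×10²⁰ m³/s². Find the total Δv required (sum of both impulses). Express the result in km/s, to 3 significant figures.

Δv_total ≈ 27.6 km/s

r₁ = 4.970×10⁷ km = 4.970×10¹⁰ m.
r₂ = 9.898×10⁸ km = 9.898×10¹¹ m.
Transfer ellipse a_t = (r₁ + r₂)/2 = 5.198×10¹¹ m.
At r₁: circular v_c1 = √(μ/r₁) = 51670 m/s; transfer-perihelion v_p = √[μ(2/r₁ − 1/a_t)] = 71310 m/s.
Δv₁ = v_p − v_c1 = 19640 m/s.
At r₂: circular v_c2 = √(μ/r₂) = 11580 m/s; transfer-aphelion v_a = √[μ(2/r₂ − 1/a_t)] = 3580 m/s.
Δv₂ = v_c2 − v_a = 7998 m/s.
Total Δv = Δv₁ + Δv₂ = 27630 m/s = 27.63 km/s.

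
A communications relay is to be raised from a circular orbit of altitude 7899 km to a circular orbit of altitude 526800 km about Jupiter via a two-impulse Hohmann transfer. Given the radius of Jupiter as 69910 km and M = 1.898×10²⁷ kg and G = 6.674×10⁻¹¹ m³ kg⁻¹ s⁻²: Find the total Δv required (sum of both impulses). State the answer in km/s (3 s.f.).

μ = GM = 6.674×10⁻¹¹ × 1.898×10²⁷ = 1.267×10¹⁷ m³/s².
r₁ = 69910 + 7899 = 77809 km = 7.7809×10⁷ m.
r₂ = 69910 + 526800 = 596710 km = 5.9671×10⁸ m.
Transfer ellipse a_t = (r₁ + r₂)/2 = 3.373×10⁸ m.
At r₁: circular v_c1 = √(μ/r₁) = 40350 m/s; transfer-perijove v_p = √[μ(2/r₁ − 1/a_t)] = 53670 m/s.
Δv₁ = v_p − v_c1 = 13320 m/s.
At r₂: circular v_c2 = √(μ/r₂) = 14570 m/s; transfer-apojove v_a = √[μ(2/r₂ − 1/a_t)] = 6998 m/s.
Δv₂ = v_c2 − v_a = 7572 m/s.
Total Δv = Δv₁ + Δv₂ = 20890 m/s = 20.89 km/s.

Δv_total ≈ 20.9 km/s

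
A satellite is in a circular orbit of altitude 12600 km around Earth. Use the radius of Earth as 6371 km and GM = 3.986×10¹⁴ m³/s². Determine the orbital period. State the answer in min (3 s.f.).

r = 6371 + 12600 = 18971 km = 1.8971×10⁷ m.
Kepler's third law: T = 2π√(r³/μ) = 2π√((1.897×10⁷)³ / 3.986×10¹⁴).
r³/μ = 1.713×10⁷ s², so T = 2π × 4.139×10³ = 2.600×10⁴ s.
Converting: 2.600×10⁴ s ÷ 60.00 = 433.4 min.

T ≈ 433 min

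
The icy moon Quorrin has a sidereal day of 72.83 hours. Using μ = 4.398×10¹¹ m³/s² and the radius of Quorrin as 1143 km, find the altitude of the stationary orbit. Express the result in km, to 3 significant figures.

h_sync ≈ 8010 km

T = 72.83 hours = 2.622×10⁵ s.
A synchronous orbit has period T, so by Kepler's third law a = (μT²/4π²)^(1/3).
μT²/4π² = 4.398×10¹¹ × (2.622×10⁵)² / 39.48 = 7.658×10²⁰ m³.
a = 9.149×10⁶ m = 9149.0 km.
Altitude h = a − R = 9149.0 − 1143 = 8006.0 km.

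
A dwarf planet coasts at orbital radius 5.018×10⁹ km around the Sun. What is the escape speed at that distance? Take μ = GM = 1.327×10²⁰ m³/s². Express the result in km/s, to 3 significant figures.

r = 5.018×10⁹ km = 5.018×10¹² m.
Escape speed v_esc = √(2μ/r) = √(2 × 1.327×10²⁰ / 5.018×10¹²) = √(5.289×10⁷) = 7273 m/s.
= 7.273 km/s.

v_esc ≈ 7.27 km/s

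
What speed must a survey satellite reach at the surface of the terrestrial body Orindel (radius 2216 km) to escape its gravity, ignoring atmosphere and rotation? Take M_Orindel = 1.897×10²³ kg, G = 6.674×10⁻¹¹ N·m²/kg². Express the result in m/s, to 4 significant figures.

v_esc ≈ 3380 m/s

μ = GM = 6.674×10⁻¹¹ × 1.897×10²³ = 1.266×10¹³ m³/s².
r = R = 2.216×10⁶ m.
Escape speed v_esc = √(2μ/r) = √(2 × 1.266×10¹³ / 2.216×10⁶) = √(1.143×10⁷) = 3380 m/s.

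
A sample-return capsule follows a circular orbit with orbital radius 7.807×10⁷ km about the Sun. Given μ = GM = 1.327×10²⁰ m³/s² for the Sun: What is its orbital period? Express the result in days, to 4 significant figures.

r = 7.807×10⁷ km = 7.807×10¹⁰ m.
Kepler's third law: T = 2π√(r³/μ) = 2π√((7.807×10¹⁰)³ / 1.327×10²⁰).
r³/μ = 3.586×10¹² s², so T = 2π × 1.894×10⁶ = 1.190×10⁷ s.
Converting: 1.190×10⁷ s ÷ 86400 = 137.7 days.

T ≈ 137.7 days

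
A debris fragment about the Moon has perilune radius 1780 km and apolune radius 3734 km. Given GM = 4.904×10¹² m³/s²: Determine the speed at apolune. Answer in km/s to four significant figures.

Semi-major axis a = (r_p + r_a)/2 = 2757.0 km = 2.757×10⁶ m.
Vis-viva: v² = μ(2/r − 1/a) = 4.904×10¹² × (5.356×10⁻⁷ − 3.627×10⁻⁷) = 8.479×10⁵ m²/s².
v = 920.8 m/s = 0.9208 km/s.

v ≈ 0.9208 km/s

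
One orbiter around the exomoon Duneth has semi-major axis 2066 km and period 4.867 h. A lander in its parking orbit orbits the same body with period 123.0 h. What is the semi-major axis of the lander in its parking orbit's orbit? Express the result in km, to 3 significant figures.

a₂ ≈ 17800 km

Kepler's third law: a³ ∝ T², so a₂ = a₁ (T₂/T₁)^(2/3).
T₂/T₁ = 25.27, (T₂/T₁)^(2/3) = 8.612.
a₂ = 2066 × 8.612 = 17790 km.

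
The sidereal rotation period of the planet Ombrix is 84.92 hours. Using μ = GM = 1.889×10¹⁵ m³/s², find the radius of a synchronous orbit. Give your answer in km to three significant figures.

T = 84.92 hours = 3.057×10⁵ s.
A synchronous orbit has period T, so by Kepler's third law a = (μT²/4π²)^(1/3).
μT²/4π² = 1.889×10¹⁵ × (3.057×10⁵)² / 39.48 = 4.472×10²⁴ m³.
a = 1.648×10⁸ m = 1.6475×10⁵ km.

r_sync ≈ 1.65×10⁵ km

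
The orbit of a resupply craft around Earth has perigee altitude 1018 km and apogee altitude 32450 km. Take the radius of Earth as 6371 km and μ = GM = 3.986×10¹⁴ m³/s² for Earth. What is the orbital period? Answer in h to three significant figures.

r_p = 6371 + 1018 = 7389.0 km = 7.3890×10⁶ m.
r_a = 6371 + 32450 = 38821 km = 3.8821×10⁷ m.
Semi-major axis a = (r_p + r_a)/2 = (7389.0 + 38821)/2 = 23105 km = 2.310×10⁷ m.
By Kepler's third law T = 2π√(a³/μ) = 2π × 5.563×10³ = 3.495×10⁴ s.
= 9.709 h.

T ≈ 9.71 h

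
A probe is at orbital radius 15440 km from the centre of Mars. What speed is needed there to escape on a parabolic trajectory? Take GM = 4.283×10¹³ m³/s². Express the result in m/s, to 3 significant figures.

v_esc ≈ 2360 m/s

r = 15440 km = 1.544×10⁷ m.
Escape speed v_esc = √(2μ/r) = √(2 × 4.283×10¹³ / 1.544×10⁷) = √(5.548×10⁶) = 2355 m/s.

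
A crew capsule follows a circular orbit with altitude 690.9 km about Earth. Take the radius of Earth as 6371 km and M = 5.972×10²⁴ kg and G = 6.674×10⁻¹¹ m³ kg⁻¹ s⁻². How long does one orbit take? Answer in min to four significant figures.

T ≈ 98.44 min

μ = GM = 6.674×10⁻¹¹ × 5.972×10²⁴ = 3.986×10¹⁴ m³/s².
r = 6371 + 690.9 = 7061.9 km = 7.0619×10⁶ m.
Kepler's third law: T = 2π√(r³/μ) = 2π√((7.062×10⁶)³ / 3.986×10¹⁴).
r³/μ = 8.836×10⁵ s², so T = 2π × 9.400×10² = 5.906×10³ s.
Converting: 5.906×10³ s ÷ 60.00 = 98.44 min.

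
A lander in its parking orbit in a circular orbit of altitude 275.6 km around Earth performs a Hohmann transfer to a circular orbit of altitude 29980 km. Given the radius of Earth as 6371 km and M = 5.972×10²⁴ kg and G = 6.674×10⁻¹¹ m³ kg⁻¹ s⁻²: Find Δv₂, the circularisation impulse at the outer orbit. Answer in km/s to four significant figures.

Δv ≈ 1.470 km/s

μ = GM = 6.674×10⁻¹¹ × 5.972×10²⁴ = 3.986×10¹⁴ m³/s².
r₁ = 6371 + 275.6 = 6646.6 km = 6.6466×10⁶ m.
r₂ = 6371 + 29980 = 36351 km = 3.6351×10⁷ m.
Transfer ellipse a_t = (r₁ + r₂)/2 = 2.150×10⁷ m.
At r₁: circular v_c1 = √(μ/r₁) = 7744 m/s; transfer-perigee v_p = √[μ(2/r₁ − 1/a_t)] = 10070 m/s.
At r₂: circular v_c2 = √(μ/r₂) = 3311 m/s; transfer-apogee v_a = √[μ(2/r₂ − 1/a_t)] = 1841 m/s.
Δv₂ = v_c2 − v_a = 1470 m/s.
= 1.470 km/s.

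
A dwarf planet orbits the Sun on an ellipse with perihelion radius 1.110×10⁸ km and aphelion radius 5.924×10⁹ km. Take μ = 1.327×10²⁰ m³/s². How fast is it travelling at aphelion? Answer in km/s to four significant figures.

Semi-major axis a = (r_p + r_a)/2 = 3.0175×10⁹ km = 3.018×10¹² m.
Vis-viva: v² = μ(2/r − 1/a) = 1.327×10²⁰ × (3.376×10⁻¹³ − 3.314×10⁻¹³) = 8.240×10⁵ m²/s².
v = 907.7 m/s = 0.9077 km/s.

v ≈ 0.9077 km/s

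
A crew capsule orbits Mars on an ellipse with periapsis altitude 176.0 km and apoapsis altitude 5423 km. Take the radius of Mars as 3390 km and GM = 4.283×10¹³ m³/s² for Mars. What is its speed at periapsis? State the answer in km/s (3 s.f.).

v ≈ 4.14 km/s

r_p = 3390 + 176.0 = 3566.0 km = 3.5660×10⁶ m.
r_a = 3390 + 5423 = 8813.0 km = 8.8130×10⁶ m.
Semi-major axis a = (r_p + r_a)/2 = 6189.5 km = 6.190×10⁶ m.
Vis-viva: v² = μ(2/r − 1/a) = 4.283×10¹³ × (5.609×10⁻⁷ − 1.616×10⁻⁷) = 1.710×10⁷ m²/s².
v = 4135 m/s = 4.135 km/s.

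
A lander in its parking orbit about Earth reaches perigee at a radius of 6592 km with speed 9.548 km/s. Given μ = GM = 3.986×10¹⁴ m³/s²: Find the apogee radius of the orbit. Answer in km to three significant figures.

r_p = 6.592×10⁶ m.
Specific energy ε = v²/2 − μ/r = -1.489×10⁷ J/kg, so a = −μ/(2ε) = 1.339×10⁷ m.
The apsides satisfy r_p + r_a = 2a, so the apogee radius is 2a − r_p = 2.019×10⁷ m = 20186 km.

apogee radius ≈ 20200 km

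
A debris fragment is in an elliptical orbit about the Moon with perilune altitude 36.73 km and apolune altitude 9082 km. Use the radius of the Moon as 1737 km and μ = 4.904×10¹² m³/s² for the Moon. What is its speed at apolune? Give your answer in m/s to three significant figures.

v ≈ 357 m/s

r_p = 1737 + 36.73 = 1773.7 km = 1.7737×10⁶ m.
r_a = 1737 + 9082 = 10819 km = 1.0819×10⁷ m.
Semi-major axis a = (r_p + r_a)/2 = 6296.4 km = 6.296×10⁶ m.
Vis-viva: v² = μ(2/r − 1/a) = 4.904×10¹² × (1.849×10⁻⁷ − 1.588×10⁻⁷) = 1.277×10⁵ m²/s².
v = 357.3 m/s.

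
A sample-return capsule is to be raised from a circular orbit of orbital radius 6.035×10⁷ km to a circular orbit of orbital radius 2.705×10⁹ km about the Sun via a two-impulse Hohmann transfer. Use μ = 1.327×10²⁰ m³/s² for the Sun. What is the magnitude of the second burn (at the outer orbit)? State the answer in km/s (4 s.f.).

r₁ = 6.035×10⁷ km = 6.035×10¹⁰ m.
r₂ = 2.705×10⁹ km = 2.705×10¹² m.
Transfer ellipse a_t = (r₁ + r₂)/2 = 1.383×10¹² m.
At r₁: circular v_c1 = √(μ/r₁) = 46890 m/s; transfer-perihelion v_p = √[μ(2/r₁ − 1/a_t)] = 65590 m/s.
At r₂: circular v_c2 = √(μ/r₂) = 7004 m/s; transfer-aphelion v_a = √[μ(2/r₂ − 1/a_t)] = 1463 m/s.
Δv₂ = v_c2 − v_a = 5541 m/s.
= 5.541 km/s.

Δv ≈ 5.541 km/s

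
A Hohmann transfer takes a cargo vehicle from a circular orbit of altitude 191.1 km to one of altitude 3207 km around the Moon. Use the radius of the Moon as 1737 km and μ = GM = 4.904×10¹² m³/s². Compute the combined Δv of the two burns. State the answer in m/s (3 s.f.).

r₁ = 1737 + 191.1 = 1928.1 km = 1.9281×10⁶ m.
r₂ = 1737 + 3207 = 4944.0 km = 4.9440×10⁶ m.
Transfer ellipse a_t = (r₁ + r₂)/2 = 3.436×10⁶ m.
At r₁: circular v_c1 = √(μ/r₁) = 1595 m/s; transfer-perilune v_p = √[μ(2/r₁ − 1/a_t)] = 1913 m/s.
Δv₁ = v_p − v_c1 = 318.2 m/s.
At r₂: circular v_c2 = √(μ/r₂) = 995.9 m/s; transfer-apolune v_a = √[μ(2/r₂ − 1/a_t)] = 746.1 m/s.
Δv₂ = v_c2 − v_a = 249.9 m/s.
Total Δv = Δv₁ + Δv₂ = 568.1 m/s.

Δv_total ≈ 568 m/s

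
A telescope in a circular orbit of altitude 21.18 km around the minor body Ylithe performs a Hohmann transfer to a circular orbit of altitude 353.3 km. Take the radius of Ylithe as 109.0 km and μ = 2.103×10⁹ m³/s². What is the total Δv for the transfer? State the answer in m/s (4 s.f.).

r₁ = 109.0 + 21.18 = 130.18 km = 1.3018×10⁵ m.
r₂ = 109.0 + 353.3 = 462.30 km = 4.6230×10⁵ m.
Transfer ellipse a_t = (r₁ + r₂)/2 = 2.962×10⁵ m.
At r₁: circular v_c1 = √(μ/r₁) = 127.1 m/s; transfer-periapsis v_p = √[μ(2/r₁ − 1/a_t)] = 158.8 m/s.
Δv₁ = v_p − v_c1 = 31.68 m/s.
At r₂: circular v_c2 = √(μ/r₂) = 67.45 m/s; transfer-apoapsis v_a = √[μ(2/r₂ − 1/a_t)] = 44.71 m/s.
Δv₂ = v_c2 − v_a = 22.74 m/s.
Total Δv = Δv₁ + Δv₂ = 54.41 m/s.

Δv_total ≈ 54.41 m/s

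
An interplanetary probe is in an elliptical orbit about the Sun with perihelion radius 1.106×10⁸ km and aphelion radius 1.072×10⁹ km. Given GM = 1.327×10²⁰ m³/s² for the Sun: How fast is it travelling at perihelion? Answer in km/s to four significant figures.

Semi-major axis a = (r_p + r_a)/2 = 5.9130×10⁸ km = 5.913×10¹¹ m.
Vis-viva: v² = μ(2/r − 1/a) = 1.327×10²⁰ × (1.808×10⁻¹¹ − 1.691×10⁻¹²) = 2.175×10⁹ m²/s².
v = 46640 m/s = 46.64 km/s.

v ≈ 46.64 km/s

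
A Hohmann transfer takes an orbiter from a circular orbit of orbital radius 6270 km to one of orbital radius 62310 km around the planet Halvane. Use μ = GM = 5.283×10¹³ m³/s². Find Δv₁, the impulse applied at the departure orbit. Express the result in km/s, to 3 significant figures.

Δv ≈ 1.01 km/s

r₁ = 6270 km = 6.270×10⁶ m.
r₂ = 62310 km = 6.231×10⁷ m.
Transfer ellipse a_t = (r₁ + r₂)/2 = 3.429×10⁷ m.
At r₁: circular v_c1 = √(μ/r₁) = 2903 m/s; transfer-periapsis v_p = √[μ(2/r₁ − 1/a_t)] = 3913 m/s.
Δv₁ = v_p − v_c1 = 1010 m/s.
= 1.010 km/s.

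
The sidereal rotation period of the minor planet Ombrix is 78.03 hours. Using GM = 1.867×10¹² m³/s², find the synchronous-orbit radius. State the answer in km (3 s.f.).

r_sync ≈ 15500 km

T = 78.03 hours = 2.809×10⁵ s.
A synchronous orbit has period T, so by Kepler's third law a = (μT²/4π²)^(1/3).
μT²/4π² = 1.867×10¹² × (2.809×10⁵)² / 39.48 = 3.732×10²¹ m³.
a = 1.551×10⁷ m = 15511 km.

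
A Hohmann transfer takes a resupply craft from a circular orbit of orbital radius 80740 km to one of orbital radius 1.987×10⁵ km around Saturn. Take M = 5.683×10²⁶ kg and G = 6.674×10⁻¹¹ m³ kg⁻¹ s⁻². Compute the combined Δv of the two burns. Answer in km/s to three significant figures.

Δv_total ≈ 7.49 km/s

μ = GM = 6.674×10⁻¹¹ × 5.683×10²⁶ = 3.793×10¹⁶ m³/s².
r₁ = 80740 km = 8.074×10⁷ m.
r₂ = 1.987×10⁵ km = 1.987×10⁸ m.
Transfer ellipse a_t = (r₁ + r₂)/2 = 1.397×10⁸ m.
At r₁: circular v_c1 = √(μ/r₁) = 21670 m/s; transfer-perikrone v_p = √[μ(2/r₁ − 1/a_t)] = 25850 m/s.
Δv₁ = v_p − v_c1 = 4173 m/s.
At r₂: circular v_c2 = √(μ/r₂) = 13820 m/s; transfer-apokrone v_a = √[μ(2/r₂ − 1/a_t)] = 10500 m/s.
Δv₂ = v_c2 − v_a = 3313 m/s.
Total Δv = Δv₁ + Δv₂ = 7486 m/s = 7.486 km/s.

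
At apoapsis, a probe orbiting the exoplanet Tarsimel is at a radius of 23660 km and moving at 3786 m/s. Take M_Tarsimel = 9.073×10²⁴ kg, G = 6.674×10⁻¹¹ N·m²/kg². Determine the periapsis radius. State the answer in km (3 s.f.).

periapsis radius ≈ 9200 km

μ = GM = 6.674×10⁻¹¹ × 9.073×10²⁴ = 6.055×10¹⁴ m³/s².
r_a = 2.366×10⁷ m.
Specific energy ε = v²/2 − μ/r = -1.843×10⁷ J/kg, so a = −μ/(2ε) = 1.643×10⁷ m.
The apsides satisfy r_p + r_a = 2a, so the periapsis radius is 2a − r_a = 9.203×10⁶ m = 9202.6 km.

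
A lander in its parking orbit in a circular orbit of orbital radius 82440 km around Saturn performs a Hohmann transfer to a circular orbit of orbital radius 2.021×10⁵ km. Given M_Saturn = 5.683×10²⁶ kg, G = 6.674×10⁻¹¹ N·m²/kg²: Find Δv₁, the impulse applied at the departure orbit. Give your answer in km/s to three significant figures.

Δv ≈ 4.12 km/s

μ = GM = 6.674×10⁻¹¹ × 5.683×10²⁶ = 3.793×10¹⁶ m³/s².
r₁ = 82440 km = 8.244×10⁷ m.
r₂ = 2.021×10⁵ km = 2.021×10⁸ m.
Transfer ellipse a_t = (r₁ + r₂)/2 = 1.423×10⁸ m.
At r₁: circular v_c1 = √(μ/r₁) = 21450 m/s; transfer-perikrone v_p = √[μ(2/r₁ − 1/a_t)] = 25560 m/s.
Δv₁ = v_p − v_c1 = 4115 m/s.
= 4.115 km/s.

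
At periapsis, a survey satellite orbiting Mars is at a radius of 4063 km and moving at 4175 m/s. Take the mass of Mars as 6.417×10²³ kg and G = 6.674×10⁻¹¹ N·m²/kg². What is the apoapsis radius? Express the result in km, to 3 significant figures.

apoapsis radius ≈ 19400 km

μ = GM = 6.674×10⁻¹¹ × 6.417×10²³ = 4.283×10¹³ m³/s².
r_p = 4.063×10⁶ m.
Specific energy ε = v²/2 − μ/r = -1.825×10⁶ J/kg, so a = −μ/(2ε) = 1.173×10⁷ m.
The apsides satisfy r_p + r_a = 2a, so the apoapsis radius is 2a − r_p = 1.940×10⁷ m = 19398 km.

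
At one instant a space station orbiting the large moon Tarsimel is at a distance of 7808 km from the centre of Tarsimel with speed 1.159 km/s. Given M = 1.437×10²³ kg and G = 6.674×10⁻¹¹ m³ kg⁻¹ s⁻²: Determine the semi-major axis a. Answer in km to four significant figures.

μ = GM = 6.674×10⁻¹¹ × 1.437×10²³ = 9.591×10¹² m³/s².
r = 7.808×10⁶ m.
Vis-viva rearranged: 1/a = 2/r − v²/μ = 2.561×10⁻⁷ − 1.401×10⁻⁷ = 1.161×10⁻⁷ m⁻¹.
a = 8.614×10⁶ m = 8614.4 km.

a ≈ 8614 km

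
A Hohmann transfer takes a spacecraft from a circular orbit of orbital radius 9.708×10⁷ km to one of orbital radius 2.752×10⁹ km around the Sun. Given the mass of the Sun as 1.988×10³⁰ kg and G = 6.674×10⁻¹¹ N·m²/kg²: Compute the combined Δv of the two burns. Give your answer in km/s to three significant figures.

μ = GM = 6.674×10⁻¹¹ × 1.988×10³⁰ = 1.327×10²⁰ m³/s².
r₁ = 9.708×10⁷ km = 9.708×10¹⁰ m.
r₂ = 2.752×10⁹ km = 2.752×10¹² m.
Transfer ellipse a_t = (r₁ + r₂)/2 = 1.425×10¹² m.
At r₁: circular v_c1 = √(μ/r₁) = 36970 m/s; transfer-perihelion v_p = √[μ(2/r₁ − 1/a_t)] = 51380 m/s.
Δv₁ = v_p − v_c1 = 14410 m/s.
At r₂: circular v_c2 = √(μ/r₂) = 6943 m/s; transfer-aphelion v_a = √[μ(2/r₂ − 1/a_t)] = 1813 m/s.
Δv₂ = v_c2 − v_a = 5131 m/s.
Total Δv = Δv₁ + Δv₂ = 19550 m/s = 19.55 km/s.

Δv_total ≈ 19.5 km/s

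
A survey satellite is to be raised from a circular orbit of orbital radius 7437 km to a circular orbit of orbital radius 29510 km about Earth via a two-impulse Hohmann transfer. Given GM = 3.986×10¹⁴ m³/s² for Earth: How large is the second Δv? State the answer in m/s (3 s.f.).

Δv ≈ 1340 m/s

r₁ = 7437 km = 7.437×10⁶ m.
r₂ = 29510 km = 2.951×10⁷ m.
Transfer ellipse a_t = (r₁ + r₂)/2 = 1.847×10⁷ m.
At r₁: circular v_c1 = √(μ/r₁) = 7321 m/s; transfer-perigee v_p = √[μ(2/r₁ − 1/a_t)] = 9253 m/s.
At r₂: circular v_c2 = √(μ/r₂) = 3675 m/s; transfer-apogee v_a = √[μ(2/r₂ − 1/a_t)] = 2332 m/s.
Δv₂ = v_c2 − v_a = 1343 m/s.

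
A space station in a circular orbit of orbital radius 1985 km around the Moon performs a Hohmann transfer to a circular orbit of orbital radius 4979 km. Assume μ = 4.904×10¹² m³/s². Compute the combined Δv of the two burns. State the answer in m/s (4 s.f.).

r₁ = 1985 km = 1.985×10⁶ m.
r₂ = 4979 km = 4.979×10⁶ m.
Transfer ellipse a_t = (r₁ + r₂)/2 = 3.482×10⁶ m.
At r₁: circular v_c1 = √(μ/r₁) = 1572 m/s; transfer-perilune v_p = √[μ(2/r₁ − 1/a_t)] = 1880 m/s.
Δv₁ = v_p − v_c1 = 307.7 m/s.
At r₂: circular v_c2 = √(μ/r₂) = 992.4 m/s; transfer-apolune v_a = √[μ(2/r₂ − 1/a_t)] = 749.3 m/s.
Δv₂ = v_c2 − v_a = 243.1 m/s.
Total Δv = Δv₁ + Δv₂ = 550.9 m/s.

Δv_total ≈ 550.9 m/s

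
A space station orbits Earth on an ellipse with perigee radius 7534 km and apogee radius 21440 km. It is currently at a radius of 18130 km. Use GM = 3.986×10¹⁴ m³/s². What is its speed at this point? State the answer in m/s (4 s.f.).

Semi-major axis a = (r_p + r_a)/2 = 14487 km = 1.449×10⁷ m.
Vis-viva: v² = μ(2/r − 1/a) = 3.986×10¹⁴ × (1.103×10⁻⁷ − 6.903×10⁻⁸) = 1.646×10⁷ m²/s².
v = 4057 m/s.

v ≈ 4057 m/s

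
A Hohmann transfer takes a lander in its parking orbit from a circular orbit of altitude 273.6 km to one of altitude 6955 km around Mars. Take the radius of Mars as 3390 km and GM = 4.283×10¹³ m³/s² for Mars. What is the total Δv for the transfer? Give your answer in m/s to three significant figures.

Δv_total ≈ 1300 m/s

r₁ = 3390 + 273.6 = 3663.6 km = 3.6636×10⁶ m.
r₂ = 3390 + 6955 = 10345 km = 1.0345×10⁷ m.
Transfer ellipse a_t = (r₁ + r₂)/2 = 7.004×10⁶ m.
At r₁: circular v_c1 = √(μ/r₁) = 3419 m/s; transfer-periapsis v_p = √[μ(2/r₁ − 1/a_t)] = 4155 m/s.
Δv₁ = v_p − v_c1 = 736.1 m/s.
At r₂: circular v_c2 = √(μ/r₂) = 2035 m/s; transfer-apoapsis v_a = √[μ(2/r₂ − 1/a_t)] = 1472 m/s.
Δv₂ = v_c2 − v_a = 563.2 m/s.
Total Δv = Δv₁ + Δv₂ = 1299 m/s.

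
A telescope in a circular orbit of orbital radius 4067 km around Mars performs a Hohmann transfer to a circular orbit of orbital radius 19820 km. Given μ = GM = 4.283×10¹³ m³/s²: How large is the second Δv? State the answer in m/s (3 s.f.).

Δv ≈ 612 m/s

r₁ = 4067 km = 4.067×10⁶ m.
r₂ = 19820 km = 1.982×10⁷ m.
Transfer ellipse a_t = (r₁ + r₂)/2 = 1.194×10⁷ m.
At r₁: circular v_c1 = √(μ/r₁) = 3245 m/s; transfer-periapsis v_p = √[μ(2/r₁ − 1/a_t)] = 4180 m/s.
At r₂: circular v_c2 = √(μ/r₂) = 1470 m/s; transfer-apoapsis v_a = √[μ(2/r₂ − 1/a_t)] = 857.8 m/s.
Δv₂ = v_c2 − v_a = 612.2 m/s.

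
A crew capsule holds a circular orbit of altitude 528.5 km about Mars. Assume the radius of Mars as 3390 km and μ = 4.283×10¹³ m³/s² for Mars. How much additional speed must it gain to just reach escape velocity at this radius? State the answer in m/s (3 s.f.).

Δv ≈ 1370 m/s

r = 3390 + 528.5 = 3918.5 km = 3.9185×10⁶ m.
Circular speed v_c = √(μ/r) = 3306 m/s.
Escape speed v_esc = √(2μ/r) = √2 × v_c = 4676 m/s.
Δv = v_esc − v_c = 1369 m/s.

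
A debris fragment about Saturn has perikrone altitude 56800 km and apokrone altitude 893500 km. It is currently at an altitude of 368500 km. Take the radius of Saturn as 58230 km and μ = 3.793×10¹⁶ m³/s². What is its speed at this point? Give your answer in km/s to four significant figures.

v ≈ 10.33 km/s

r_p = 58230 + 56800 = 115030 km = 1.1503×10⁸ m.
r_a = 58230 + 893500 = 951730 km = 9.5173×10⁸ m.
r = 58230 + 368500 = 4.2673×10⁵ km = 4.267×10⁸ m.
Semi-major axis a = (r_p + r_a)/2 = 5.3338×10⁵ km = 5.334×10⁸ m.
Vis-viva: v² = μ(2/r − 1/a) = 3.793×10¹⁶ × (4.687×10⁻⁹ − 1.875×10⁻⁹) = 1.067×10⁸ m²/s².
v = 10330 m/s = 10.33 km/s.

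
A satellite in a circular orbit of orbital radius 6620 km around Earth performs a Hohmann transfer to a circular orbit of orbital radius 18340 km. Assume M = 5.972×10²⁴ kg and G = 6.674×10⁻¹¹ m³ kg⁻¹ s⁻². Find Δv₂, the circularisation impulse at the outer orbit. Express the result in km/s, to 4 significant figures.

Δv ≈ 1.267 km/s

μ = GM = 6.674×10⁻¹¹ × 5.972×10²⁴ = 3.986×10¹⁴ m³/s².
r₁ = 6620 km = 6.620×10⁶ m.
r₂ = 18340 km = 1.834×10⁷ m.
Transfer ellipse a_t = (r₁ + r₂)/2 = 1.248×10⁷ m.
At r₁: circular v_c1 = √(μ/r₁) = 7759 m/s; transfer-perigee v_p = √[μ(2/r₁ − 1/a_t)] = 9406 m/s.
At r₂: circular v_c2 = √(μ/r₂) = 4662 m/s; transfer-apogee v_a = √[μ(2/r₂ − 1/a_t)] = 3395 m/s.
Δv₂ = v_c2 − v_a = 1267 m/s.
= 1.267 km/s.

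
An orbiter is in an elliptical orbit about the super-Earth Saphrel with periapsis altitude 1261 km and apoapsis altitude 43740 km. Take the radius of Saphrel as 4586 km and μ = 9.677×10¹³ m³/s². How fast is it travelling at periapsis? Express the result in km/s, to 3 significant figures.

r_p = 4586 + 1261 = 5847.0 km = 5.8470×10⁶ m.
r_a = 4586 + 43740 = 48326 km = 4.8326×10⁷ m.
Semi-major axis a = (r_p + r_a)/2 = 27086 km = 2.709×10⁷ m.
Vis-viva: v² = μ(2/r − 1/a) = 9.677×10¹³ × (3.421×10⁻⁷ − 3.692×10⁻⁸) = 2.953×10⁷ m²/s².
v = 5434 m/s = 5.434 km/s.

v ≈ 5.43 km/s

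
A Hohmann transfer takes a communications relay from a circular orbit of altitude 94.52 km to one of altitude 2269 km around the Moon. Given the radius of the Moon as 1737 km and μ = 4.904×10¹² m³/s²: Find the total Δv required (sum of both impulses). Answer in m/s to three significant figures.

r₁ = 1737 + 94.52 = 1831.5 km = 1.8315×10⁶ m.
r₂ = 1737 + 2269 = 4006.0 km = 4.0060×10⁶ m.
Transfer ellipse a_t = (r₁ + r₂)/2 = 2.919×10⁶ m.
At r₁: circular v_c1 = √(μ/r₁) = 1636 m/s; transfer-perilune v_p = √[μ(2/r₁ − 1/a_t)] = 1917 m/s.
Δv₁ = v_p − v_c1 = 280.7 m/s.
At r₂: circular v_c2 = √(μ/r₂) = 1106 m/s; transfer-apolune v_a = √[μ(2/r₂ − 1/a_t)] = 876.4 m/s.
Δv₂ = v_c2 − v_a = 230.0 m/s.
Total Δv = Δv₁ + Δv₂ = 510.7 m/s.

Δv_total ≈ 511 m/s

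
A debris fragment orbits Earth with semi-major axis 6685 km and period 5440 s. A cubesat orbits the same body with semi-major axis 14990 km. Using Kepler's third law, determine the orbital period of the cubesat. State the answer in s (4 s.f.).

T₂ ≈ 18270 s

Kepler's third law: T² ∝ a³, so T₂ = T₁ (a₂/a₁)^(3/2).
a₂/a₁ = 2.242, (a₂/a₁)^(3/2) = 3.358.
T₂ = 5440 × 3.358 = 18270 s.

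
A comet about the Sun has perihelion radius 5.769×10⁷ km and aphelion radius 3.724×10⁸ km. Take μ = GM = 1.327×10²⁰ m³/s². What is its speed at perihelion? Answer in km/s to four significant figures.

v ≈ 63.11 km/s

Semi-major axis a = (r_p + r_a)/2 = 2.1504×10⁸ km = 2.150×10¹¹ m.
Vis-viva: v² = μ(2/r − 1/a) = 1.327×10²⁰ × (3.467×10⁻¹¹ − 4.650×10⁻¹²) = 3.983×10⁹ m²/s².
v = 63110 m/s = 63.11 km/s.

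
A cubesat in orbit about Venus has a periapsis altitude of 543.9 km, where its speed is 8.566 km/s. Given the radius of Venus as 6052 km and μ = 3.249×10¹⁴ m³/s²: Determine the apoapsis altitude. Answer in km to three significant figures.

apoapsis altitude ≈ 13200 km

r_p = 6052 + 543.9 = 6595.9 km = 6.596×10⁶ m.
Specific energy ε = v²/2 − μ/r = -1.257×10⁷ J/kg, so a = −μ/(2ε) = 1.292×10⁷ m.
The apsides satisfy r_p + r_a = 2a, so the apoapsis radius is 2a − r_p = 1.925×10⁷ m = 19252 km.
Apoapsis altitude = 19252 − 6052 = 13200 km.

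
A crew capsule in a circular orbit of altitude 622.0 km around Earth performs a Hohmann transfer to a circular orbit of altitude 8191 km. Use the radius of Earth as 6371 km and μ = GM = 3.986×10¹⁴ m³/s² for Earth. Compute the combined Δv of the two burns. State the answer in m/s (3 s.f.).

Δv_total ≈ 2240 m/s

r₁ = 6371 + 622.0 = 6993.0 km = 6.9930×10⁶ m.
r₂ = 6371 + 8191 = 14562 km = 1.4562×10⁷ m.
Transfer ellipse a_t = (r₁ + r₂)/2 = 1.078×10⁷ m.
At r₁: circular v_c1 = √(μ/r₁) = 7550 m/s; transfer-perigee v_p = √[μ(2/r₁ − 1/a_t)] = 8776 m/s.
Δv₁ = v_p − v_c1 = 1226 m/s.
At r₂: circular v_c2 = √(μ/r₂) = 5232 m/s; transfer-apogee v_a = √[μ(2/r₂ − 1/a_t)] = 4214 m/s.
Δv₂ = v_c2 − v_a = 1018 m/s.
Total Δv = Δv₁ + Δv₂ = 2244 m/s.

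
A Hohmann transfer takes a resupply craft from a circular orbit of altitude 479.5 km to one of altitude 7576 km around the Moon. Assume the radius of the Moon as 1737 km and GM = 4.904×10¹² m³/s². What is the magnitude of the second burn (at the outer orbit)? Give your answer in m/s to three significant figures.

r₁ = 1737 + 479.5 = 2216.5 km = 2.2165×10⁶ m.
r₂ = 1737 + 7576 = 9313.0 km = 9.3130×10⁶ m.
Transfer ellipse a_t = (r₁ + r₂)/2 = 5.765×10⁶ m.
At r₁: circular v_c1 = √(μ/r₁) = 1487 m/s; transfer-perilune v_p = √[μ(2/r₁ − 1/a_t)] = 1891 m/s.
At r₂: circular v_c2 = √(μ/r₂) = 725.7 m/s; transfer-apolune v_a = √[μ(2/r₂ − 1/a_t)] = 450.0 m/s.
Δv₂ = v_c2 − v_a = 275.7 m/s.

Δv ≈ 276 m/s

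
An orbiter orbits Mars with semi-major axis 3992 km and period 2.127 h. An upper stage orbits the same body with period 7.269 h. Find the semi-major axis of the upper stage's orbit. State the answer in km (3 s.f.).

Kepler's third law: a³ ∝ T², so a₂ = a₁ (T₂/T₁)^(2/3).
T₂/T₁ = 3.417, (T₂/T₁)^(2/3) = 2.269.
a₂ = 3992 × 2.269 = 9057 km.

a₂ ≈ 9060 km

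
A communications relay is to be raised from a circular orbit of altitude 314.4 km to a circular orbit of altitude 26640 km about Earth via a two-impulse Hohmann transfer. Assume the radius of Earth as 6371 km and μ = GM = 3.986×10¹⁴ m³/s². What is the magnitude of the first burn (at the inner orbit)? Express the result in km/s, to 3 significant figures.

r₁ = 6371 + 314.4 = 6685.4 km = 6.6854×10⁶ m.
r₂ = 6371 + 26640 = 33011 km = 3.3011×10⁷ m.
Transfer ellipse a_t = (r₁ + r₂)/2 = 1.985×10⁷ m.
At r₁: circular v_c1 = √(μ/r₁) = 7722 m/s; transfer-perigee v_p = √[μ(2/r₁ − 1/a_t)] = 9958 m/s.
Δv₁ = v_p − v_c1 = 2236 m/s.
= 2.236 km/s.

Δv ≈ 2.24 km/s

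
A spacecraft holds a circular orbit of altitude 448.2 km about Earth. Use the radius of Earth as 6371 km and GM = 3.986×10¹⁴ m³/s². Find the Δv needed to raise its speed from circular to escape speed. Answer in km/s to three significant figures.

r = 6371 + 448.2 = 6819.2 km = 6.8192×10⁶ m.
Circular speed v_c = √(μ/r) = 7645 m/s.
Escape speed v_esc = √(2μ/r) = √2 × v_c = 10810 m/s.
Δv = v_esc − v_c = 3167 m/s = 3.167 km/s.

Δv ≈ 3.17 km/s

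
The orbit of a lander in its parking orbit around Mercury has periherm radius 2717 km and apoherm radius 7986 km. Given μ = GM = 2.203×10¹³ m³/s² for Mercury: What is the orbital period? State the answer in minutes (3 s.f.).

Semi-major axis a = (r_p + r_a)/2 = (2717.0 + 7986.0)/2 = 5351.5 km = 5.352×10⁶ m.
By Kepler's third law T = 2π√(a³/μ) = 2π × 2.638×10³ = 1.657×10⁴ s.
= 276.2 minutes.

T ≈ 276 minutes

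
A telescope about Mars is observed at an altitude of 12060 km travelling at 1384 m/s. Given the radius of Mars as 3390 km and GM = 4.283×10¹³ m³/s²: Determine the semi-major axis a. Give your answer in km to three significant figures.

r = 3390 + 12060 = 15450 km = 1.545×10⁷ m.
Vis-viva rearranged: 1/a = 2/r − v²/μ = 1.294×10⁻⁷ − 4.472×10⁻⁸ = 8.473×10⁻⁸ m⁻¹.
a = 1.180×10⁷ m = 11803 km.

a ≈ 11800 km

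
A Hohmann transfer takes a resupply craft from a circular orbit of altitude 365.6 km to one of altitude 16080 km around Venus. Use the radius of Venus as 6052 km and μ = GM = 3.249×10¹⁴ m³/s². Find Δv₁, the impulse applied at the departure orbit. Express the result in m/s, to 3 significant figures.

Δv ≈ 1740 m/s

r₁ = 6052 + 365.6 = 6417.6 km = 6.4176×10⁶ m.
r₂ = 6052 + 16080 = 22132 km = 2.2132×10⁷ m.
Transfer ellipse a_t = (r₁ + r₂)/2 = 1.427×10⁷ m.
At r₁: circular v_c1 = √(μ/r₁) = 7115 m/s; transfer-periapsis v_p = √[μ(2/r₁ − 1/a_t)] = 8860 m/s.
Δv₁ = v_p − v_c1 = 1744 m/s.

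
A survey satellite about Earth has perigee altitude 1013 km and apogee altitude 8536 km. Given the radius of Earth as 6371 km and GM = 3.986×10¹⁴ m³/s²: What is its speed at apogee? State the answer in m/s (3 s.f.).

r_p = 6371 + 1013 = 7384.0 km = 7.3840×10⁶ m.
r_a = 6371 + 8536 = 14907 km = 1.4907×10⁷ m.
Semi-major axis a = (r_p + r_a)/2 = 11146 km = 1.115×10⁷ m.
Vis-viva: v² = μ(2/r − 1/a) = 3.986×10¹⁴ × (1.342×10⁻⁷ − 8.972×10⁻⁸) = 1.771×10⁷ m²/s².
v = 4209 m/s.

v ≈ 4210 m/s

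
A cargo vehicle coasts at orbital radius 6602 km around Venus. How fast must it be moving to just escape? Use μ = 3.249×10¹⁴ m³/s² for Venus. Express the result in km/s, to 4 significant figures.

v_esc ≈ 9.921 km/s

r = 6602 km = 6.602×10⁶ m.
Escape speed v_esc = √(2μ/r) = √(2 × 3.249×10¹⁴ / 6.602×10⁶) = √(9.842×10⁷) = 9921 m/s.
= 9.921 km/s.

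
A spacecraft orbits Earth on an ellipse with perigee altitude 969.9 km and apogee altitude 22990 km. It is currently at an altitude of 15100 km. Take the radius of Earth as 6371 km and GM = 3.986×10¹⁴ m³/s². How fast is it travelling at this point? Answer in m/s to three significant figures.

v ≈ 3930 m/s

r_p = 6371 + 969.9 = 7340.9 km = 7.3409×10⁶ m.
r_a = 6371 + 22990 = 29361 km = 2.9361×10⁷ m.
r = 6371 + 15100 = 21471 km = 2.147×10⁷ m.
Semi-major axis a = (r_p + r_a)/2 = 18351 km = 1.835×10⁷ m.
Vis-viva: v² = μ(2/r − 1/a) = 3.986×10¹⁴ × (9.315×10⁻⁸ − 5.449×10⁻⁸) = 1.541×10⁷ m²/s².
v = 3925 m/s.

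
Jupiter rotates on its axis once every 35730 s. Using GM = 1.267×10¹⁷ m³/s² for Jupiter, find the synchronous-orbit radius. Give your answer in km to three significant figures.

A synchronous orbit has period T, so by Kepler's third law a = (μT²/4π²)^(1/3).
μT²/4π² = 1.267×10¹⁷ × (3.573×10⁴)² / 39.48 = 4.097×10²⁴ m³.
a = 1.600×10⁸ m = 1.6002×10⁵ km.

r_sync ≈ 1.60×10⁵ km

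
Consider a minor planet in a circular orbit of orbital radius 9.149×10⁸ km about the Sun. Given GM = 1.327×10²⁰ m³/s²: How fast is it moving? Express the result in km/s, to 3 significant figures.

v ≈ 12.0 km/s

r = 9.149×10⁸ km = 9.149×10¹¹ m.
For a circular orbit v = √(μ/r) = √(1.327×10²⁰ / 9.149×10¹¹) = √(1.450×10⁸) = 12040 m/s.
That is 12.04 km/s.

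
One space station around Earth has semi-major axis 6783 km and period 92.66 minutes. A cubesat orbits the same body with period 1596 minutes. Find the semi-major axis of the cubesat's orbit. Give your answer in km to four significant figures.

Kepler's third law: a³ ∝ T², so a₂ = a₁ (T₂/T₁)^(2/3).
T₂/T₁ = 17.22, (T₂/T₁)^(2/3) = 6.670.
a₂ = 6783 × 6.670 = 45240 km.

a₂ ≈ 45240 km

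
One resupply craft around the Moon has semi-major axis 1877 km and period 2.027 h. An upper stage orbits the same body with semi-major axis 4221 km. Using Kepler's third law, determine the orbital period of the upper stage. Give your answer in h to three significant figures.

Kepler's third law: T² ∝ a³, so T₂ = T₁ (a₂/a₁)^(3/2).
a₂/a₁ = 2.249, (a₂/a₁)^(3/2) = 3.372.
T₂ = 2.027 × 3.372 = 6.836 h.

T₂ ≈ 6.84 h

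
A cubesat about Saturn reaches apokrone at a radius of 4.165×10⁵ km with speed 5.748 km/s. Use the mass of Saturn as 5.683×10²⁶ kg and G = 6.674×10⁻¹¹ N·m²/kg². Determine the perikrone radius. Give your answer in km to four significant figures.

perikrone radius ≈ 92300 km

μ = GM = 6.674×10⁻¹¹ × 5.683×10²⁶ = 3.793×10¹⁶ m³/s².
r_a = 4.165×10⁸ m.
Specific energy ε = v²/2 − μ/r = -7.454×10⁷ J/kg, so a = −μ/(2ε) = 2.544×10⁸ m.
The apsides satisfy r_p + r_a = 2a, so the perikrone radius is 2a − r_a = 9.230×10⁷ m = 92300 km.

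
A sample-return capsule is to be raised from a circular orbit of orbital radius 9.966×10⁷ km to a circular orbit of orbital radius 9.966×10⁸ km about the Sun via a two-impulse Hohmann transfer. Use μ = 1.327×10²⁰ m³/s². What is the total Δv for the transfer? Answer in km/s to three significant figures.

r₁ = 9.966×10⁷ km = 9.966×10¹⁰ m.
r₂ = 9.966×10⁸ km = 9.966×10¹¹ m.
Transfer ellipse a_t = (r₁ + r₂)/2 = 5.481×10¹¹ m.
At r₁: circular v_c1 = √(μ/r₁) = 36490 m/s; transfer-perihelion v_p = √[μ(2/r₁ − 1/a_t)] = 49200 m/s.
Δv₁ = v_p − v_c1 = 12710 m/s.
At r₂: circular v_c2 = √(μ/r₂) = 11540 m/s; transfer-aphelion v_a = √[μ(2/r₂ − 1/a_t)] = 4920 m/s.
Δv₂ = v_c2 − v_a = 6619 m/s.
Total Δv = Δv₁ + Δv₂ = 19330 m/s = 19.33 km/s.

Δv_total ≈ 19.3 km/s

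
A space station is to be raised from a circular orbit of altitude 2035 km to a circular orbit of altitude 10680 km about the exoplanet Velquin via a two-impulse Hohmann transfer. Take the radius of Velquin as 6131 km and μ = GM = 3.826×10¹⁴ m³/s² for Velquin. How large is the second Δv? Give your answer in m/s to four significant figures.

r₁ = 6131 + 2035 = 8166.0 km = 8.1660×10⁶ m.
r₂ = 6131 + 10680 = 16811 km = 1.6811×10⁷ m.
Transfer ellipse a_t = (r₁ + r₂)/2 = 1.249×10⁷ m.
At r₁: circular v_c1 = √(μ/r₁) = 6845 m/s; transfer-periapsis v_p = √[μ(2/r₁ − 1/a_t)] = 7942 m/s.
At r₂: circular v_c2 = √(μ/r₂) = 4771 m/s; transfer-apoapsis v_a = √[μ(2/r₂ − 1/a_t)] = 3858 m/s.
Δv₂ = v_c2 − v_a = 913.0 m/s.

Δv ≈ 913.0 m/s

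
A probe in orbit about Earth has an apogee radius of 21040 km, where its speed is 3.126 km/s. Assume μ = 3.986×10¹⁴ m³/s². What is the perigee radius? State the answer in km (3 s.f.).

perigee radius ≈ 7310 km

r_a = 2.104×10⁷ m.
Specific energy ε = v²/2 − μ/r = -1.406×10⁷ J/kg, so a = −μ/(2ε) = 1.418×10⁷ m.
The apsides satisfy r_p + r_a = 2a, so the perigee radius is 2a − r_a = 7.312×10⁶ m = 7312.1 km.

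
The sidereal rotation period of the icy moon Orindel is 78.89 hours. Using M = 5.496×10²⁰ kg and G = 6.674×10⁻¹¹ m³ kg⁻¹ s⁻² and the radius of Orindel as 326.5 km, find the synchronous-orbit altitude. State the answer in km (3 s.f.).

h_sync ≈ 3890 km

μ = GM = 6.674×10⁻¹¹ × 5.496×10²⁰ = 3.668×10¹⁰ m³/s².
T = 78.89 hours = 2.840×10⁵ s.
A synchronous orbit has period T, so by Kepler's third law a = (μT²/4π²)^(1/3).
μT²/4π² = 3.668×10¹⁰ × (2.840×10⁵)² / 39.48 = 7.494×10¹⁹ m³.
a = 4.216×10⁶ m = 4216.1 km.
Altitude h = a − R = 4216.1 − 326.5 = 3889.6 km.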